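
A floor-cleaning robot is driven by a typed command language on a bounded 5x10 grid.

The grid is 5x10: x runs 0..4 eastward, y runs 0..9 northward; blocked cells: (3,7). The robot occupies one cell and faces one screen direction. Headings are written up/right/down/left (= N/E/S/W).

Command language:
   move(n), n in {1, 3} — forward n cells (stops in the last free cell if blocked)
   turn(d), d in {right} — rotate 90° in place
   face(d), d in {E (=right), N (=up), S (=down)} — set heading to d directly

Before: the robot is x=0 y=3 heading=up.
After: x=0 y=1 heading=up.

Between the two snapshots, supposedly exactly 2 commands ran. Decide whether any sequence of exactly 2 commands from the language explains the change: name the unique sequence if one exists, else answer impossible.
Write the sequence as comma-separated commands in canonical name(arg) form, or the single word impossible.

every 2-command combo misses the target.

impossible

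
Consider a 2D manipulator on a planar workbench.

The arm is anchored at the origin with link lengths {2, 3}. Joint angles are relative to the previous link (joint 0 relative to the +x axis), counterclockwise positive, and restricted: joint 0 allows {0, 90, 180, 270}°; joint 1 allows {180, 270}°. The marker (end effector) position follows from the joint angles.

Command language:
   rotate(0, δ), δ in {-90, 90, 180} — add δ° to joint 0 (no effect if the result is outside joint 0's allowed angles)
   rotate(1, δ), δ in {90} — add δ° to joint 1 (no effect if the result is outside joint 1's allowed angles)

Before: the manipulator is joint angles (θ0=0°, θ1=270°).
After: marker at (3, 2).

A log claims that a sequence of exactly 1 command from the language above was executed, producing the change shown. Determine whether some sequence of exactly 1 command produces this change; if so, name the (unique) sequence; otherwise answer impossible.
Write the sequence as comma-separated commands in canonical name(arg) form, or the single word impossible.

rotate(0, 90)

start: joint angles (θ0=0°, θ1=270°)
1. rotate(0, 90) → joint angles (θ0=90°, θ1=270°)
uniquely the one of 4 1-step routes that fits.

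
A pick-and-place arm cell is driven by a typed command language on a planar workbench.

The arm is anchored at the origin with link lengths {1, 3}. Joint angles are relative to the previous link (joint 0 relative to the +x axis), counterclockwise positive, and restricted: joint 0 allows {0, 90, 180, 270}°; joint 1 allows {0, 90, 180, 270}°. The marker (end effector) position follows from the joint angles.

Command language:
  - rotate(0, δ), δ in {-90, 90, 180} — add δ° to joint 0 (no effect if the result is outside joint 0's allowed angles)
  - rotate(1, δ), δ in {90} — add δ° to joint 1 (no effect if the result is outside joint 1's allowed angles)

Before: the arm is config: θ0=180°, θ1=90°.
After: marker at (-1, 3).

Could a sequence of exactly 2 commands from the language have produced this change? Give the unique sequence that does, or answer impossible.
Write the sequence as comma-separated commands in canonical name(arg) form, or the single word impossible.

rotate(1, 90), rotate(1, 90)

t0: config: θ0=180°, θ1=90°
step 1 (rotate(1, 90)): config: θ0=180°, θ1=180°
step 2 (rotate(1, 90)): config: θ0=180°, θ1=270°
all 16 alternatives checked — unique.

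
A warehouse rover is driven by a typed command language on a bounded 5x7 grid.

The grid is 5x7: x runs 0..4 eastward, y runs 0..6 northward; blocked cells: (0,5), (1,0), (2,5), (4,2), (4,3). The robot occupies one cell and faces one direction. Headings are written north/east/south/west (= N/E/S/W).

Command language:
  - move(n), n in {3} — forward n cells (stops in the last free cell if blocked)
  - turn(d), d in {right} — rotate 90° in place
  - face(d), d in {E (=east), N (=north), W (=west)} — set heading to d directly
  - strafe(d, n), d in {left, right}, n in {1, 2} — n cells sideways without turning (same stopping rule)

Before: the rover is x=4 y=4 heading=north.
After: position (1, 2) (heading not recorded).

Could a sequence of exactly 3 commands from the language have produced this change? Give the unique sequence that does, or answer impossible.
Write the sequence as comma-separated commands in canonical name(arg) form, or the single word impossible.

key: order matters: swapping face(W) and strafe(left, 2) lands elsewhere
from: x=4 y=4 heading=north
t=1 face(W) ⇒ x=4 y=4 heading=west
t=2 move(3) ⇒ x=1 y=4 heading=west
t=3 strafe(left, 2) ⇒ x=1 y=2 heading=west
no other 3-command option fits: unique.

face(W), move(3), strafe(left, 2)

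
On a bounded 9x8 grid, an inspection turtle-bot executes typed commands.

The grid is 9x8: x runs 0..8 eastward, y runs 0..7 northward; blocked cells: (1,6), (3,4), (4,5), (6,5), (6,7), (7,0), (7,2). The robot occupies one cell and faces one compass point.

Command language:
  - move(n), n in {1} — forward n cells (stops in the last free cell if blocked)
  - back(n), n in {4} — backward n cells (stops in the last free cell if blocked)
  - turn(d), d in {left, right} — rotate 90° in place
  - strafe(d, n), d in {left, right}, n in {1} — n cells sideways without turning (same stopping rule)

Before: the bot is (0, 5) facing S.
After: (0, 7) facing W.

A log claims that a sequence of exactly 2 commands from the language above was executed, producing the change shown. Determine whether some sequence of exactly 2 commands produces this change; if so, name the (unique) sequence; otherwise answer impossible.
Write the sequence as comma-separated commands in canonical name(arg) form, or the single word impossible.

key: position moved to (0,7) AND the heading swung to W — translation plus rotation needed
t0: (0, 5) facing S
step 1 (back(4)): (0, 7) facing S
step 2 (turn(right)): (0, 7) facing W
all 36 alternatives checked — unique.

back(4), turn(right)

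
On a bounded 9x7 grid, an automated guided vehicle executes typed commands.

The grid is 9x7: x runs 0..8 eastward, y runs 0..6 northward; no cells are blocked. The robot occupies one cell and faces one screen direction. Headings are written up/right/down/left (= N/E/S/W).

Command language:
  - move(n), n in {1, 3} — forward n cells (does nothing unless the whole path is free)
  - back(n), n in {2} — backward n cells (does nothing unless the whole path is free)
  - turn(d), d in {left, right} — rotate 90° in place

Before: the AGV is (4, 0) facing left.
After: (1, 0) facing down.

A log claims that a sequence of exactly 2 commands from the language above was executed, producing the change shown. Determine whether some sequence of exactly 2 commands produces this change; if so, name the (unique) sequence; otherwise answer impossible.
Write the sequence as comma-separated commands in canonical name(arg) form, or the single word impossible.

key: running turn(left) before move(3) would end elsewhere — order is forced
start: (4, 0) facing left
[1] after move(3): (1, 0) facing left
[2] after turn(left): (1, 0) facing down
no rival 2-sequence matches.

move(3), turn(left)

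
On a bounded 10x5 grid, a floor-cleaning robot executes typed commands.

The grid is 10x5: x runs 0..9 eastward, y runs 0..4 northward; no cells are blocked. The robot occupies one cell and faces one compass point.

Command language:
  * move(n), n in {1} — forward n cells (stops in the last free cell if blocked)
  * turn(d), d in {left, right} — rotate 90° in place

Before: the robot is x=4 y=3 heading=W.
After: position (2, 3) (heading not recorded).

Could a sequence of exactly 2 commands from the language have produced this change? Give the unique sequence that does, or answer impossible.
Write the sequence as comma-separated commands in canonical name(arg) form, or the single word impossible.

move(1), move(1)

t0: x=4 y=3 heading=W
1. move(1) → x=3 y=3 heading=W
2. move(1) → x=2 y=3 heading=W
no other 2-command option fits: unique.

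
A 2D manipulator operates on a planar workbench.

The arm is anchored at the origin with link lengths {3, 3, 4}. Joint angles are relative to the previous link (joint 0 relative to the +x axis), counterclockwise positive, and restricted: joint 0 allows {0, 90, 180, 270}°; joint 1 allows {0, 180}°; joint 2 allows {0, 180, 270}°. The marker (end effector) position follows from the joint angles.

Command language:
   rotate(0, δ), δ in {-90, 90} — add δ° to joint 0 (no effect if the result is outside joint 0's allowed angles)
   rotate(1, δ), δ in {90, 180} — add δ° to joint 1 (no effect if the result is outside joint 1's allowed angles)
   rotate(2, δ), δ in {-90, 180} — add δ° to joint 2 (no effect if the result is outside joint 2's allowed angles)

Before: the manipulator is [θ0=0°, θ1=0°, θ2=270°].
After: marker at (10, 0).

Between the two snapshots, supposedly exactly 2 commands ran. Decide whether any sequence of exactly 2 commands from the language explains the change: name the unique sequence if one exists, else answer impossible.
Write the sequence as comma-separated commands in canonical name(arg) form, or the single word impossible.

rotate(2, -90), rotate(2, 180)

key: order matters: swapping rotate(2, -90) and rotate(2, 180) lands elsewhere
initial: [θ0=0°, θ1=0°, θ2=270°]
[1] after rotate(2, -90): [θ0=0°, θ1=0°, θ2=180°]
[2] after rotate(2, 180): [θ0=0°, θ1=0°, θ2=0°]
no rival 2-sequence matches.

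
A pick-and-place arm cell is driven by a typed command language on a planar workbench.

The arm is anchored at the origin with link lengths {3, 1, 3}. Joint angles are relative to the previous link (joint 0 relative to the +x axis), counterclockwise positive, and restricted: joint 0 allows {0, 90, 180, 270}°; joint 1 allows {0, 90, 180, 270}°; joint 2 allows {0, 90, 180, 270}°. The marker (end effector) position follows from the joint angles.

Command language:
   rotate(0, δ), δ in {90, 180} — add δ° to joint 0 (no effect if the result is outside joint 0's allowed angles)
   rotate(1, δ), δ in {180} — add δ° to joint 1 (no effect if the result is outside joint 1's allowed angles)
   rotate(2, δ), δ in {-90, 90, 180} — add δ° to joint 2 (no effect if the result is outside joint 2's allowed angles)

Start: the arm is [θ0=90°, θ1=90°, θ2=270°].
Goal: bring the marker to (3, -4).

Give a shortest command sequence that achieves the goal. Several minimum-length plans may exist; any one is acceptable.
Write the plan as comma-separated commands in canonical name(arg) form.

rotate(0, 180), rotate(2, 90), rotate(1, 180), rotate(0, 90)

begin: [θ0=90°, θ1=90°, θ2=270°]
step 1 (rotate(0, 180)): [θ0=270°, θ1=90°, θ2=270°]
step 2 (rotate(2, 90)): [θ0=270°, θ1=90°, θ2=0°]
step 3 (rotate(1, 180)): [θ0=270°, θ1=270°, θ2=0°]
step 4 (rotate(0, 90)): [θ0=0°, θ1=270°, θ2=0°]
minimal: 4 command(s), checked below 4.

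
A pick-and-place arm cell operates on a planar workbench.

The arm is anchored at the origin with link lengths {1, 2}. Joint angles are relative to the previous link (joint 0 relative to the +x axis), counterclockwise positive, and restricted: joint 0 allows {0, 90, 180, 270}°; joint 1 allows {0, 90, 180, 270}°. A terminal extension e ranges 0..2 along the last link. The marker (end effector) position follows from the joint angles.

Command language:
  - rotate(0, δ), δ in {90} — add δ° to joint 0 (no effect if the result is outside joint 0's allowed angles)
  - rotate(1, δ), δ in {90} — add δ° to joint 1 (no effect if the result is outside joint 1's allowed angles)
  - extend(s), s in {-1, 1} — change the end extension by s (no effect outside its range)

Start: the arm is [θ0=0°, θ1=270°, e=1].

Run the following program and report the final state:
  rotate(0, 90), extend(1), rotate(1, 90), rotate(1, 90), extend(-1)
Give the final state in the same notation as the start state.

start: [θ0=0°, θ1=270°, e=1]
step 1 (rotate(0, 90)): [θ0=90°, θ1=270°, e=1]
step 2 (extend(1)): [θ0=90°, θ1=270°, e=2]
step 3 (rotate(1, 90)): [θ0=90°, θ1=0°, e=2]
step 4 (rotate(1, 90)): [θ0=90°, θ1=90°, e=2]
step 5 (extend(-1)): [θ0=90°, θ1=90°, e=1]

[θ0=90°, θ1=90°, e=1]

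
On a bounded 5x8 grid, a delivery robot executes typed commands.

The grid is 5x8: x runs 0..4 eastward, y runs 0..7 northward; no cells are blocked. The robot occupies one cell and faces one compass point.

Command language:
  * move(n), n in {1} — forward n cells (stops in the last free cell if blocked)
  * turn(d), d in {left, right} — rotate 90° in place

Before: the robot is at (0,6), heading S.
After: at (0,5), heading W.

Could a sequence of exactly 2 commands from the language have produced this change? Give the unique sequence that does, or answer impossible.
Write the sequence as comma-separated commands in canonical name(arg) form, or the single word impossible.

key: cell and facing (now W) both changed — the 2 commands mix motion and turning
initial: at (0,6), heading S
[1] after move(1): at (0,5), heading S
[2] after turn(right): at (0,5), heading W
no other 2-command option fits: unique.

move(1), turn(right)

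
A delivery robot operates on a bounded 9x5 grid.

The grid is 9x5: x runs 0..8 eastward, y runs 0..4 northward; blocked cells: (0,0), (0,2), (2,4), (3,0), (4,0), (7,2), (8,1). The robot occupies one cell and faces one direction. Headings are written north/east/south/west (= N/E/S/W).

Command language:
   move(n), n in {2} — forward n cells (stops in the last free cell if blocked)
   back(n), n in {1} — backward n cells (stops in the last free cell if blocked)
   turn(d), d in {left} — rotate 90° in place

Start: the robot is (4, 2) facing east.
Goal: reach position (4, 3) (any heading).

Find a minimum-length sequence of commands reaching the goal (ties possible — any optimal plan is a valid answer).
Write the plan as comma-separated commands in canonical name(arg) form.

start: (4, 2) facing east
t=1 turn(left) ⇒ (4, 2) facing north
t=2 back(1) ⇒ (4, 1) facing north
t=3 move(2) ⇒ (4, 3) facing north
minimal: 3 command(s), checked below 3.

turn(left), back(1), move(2)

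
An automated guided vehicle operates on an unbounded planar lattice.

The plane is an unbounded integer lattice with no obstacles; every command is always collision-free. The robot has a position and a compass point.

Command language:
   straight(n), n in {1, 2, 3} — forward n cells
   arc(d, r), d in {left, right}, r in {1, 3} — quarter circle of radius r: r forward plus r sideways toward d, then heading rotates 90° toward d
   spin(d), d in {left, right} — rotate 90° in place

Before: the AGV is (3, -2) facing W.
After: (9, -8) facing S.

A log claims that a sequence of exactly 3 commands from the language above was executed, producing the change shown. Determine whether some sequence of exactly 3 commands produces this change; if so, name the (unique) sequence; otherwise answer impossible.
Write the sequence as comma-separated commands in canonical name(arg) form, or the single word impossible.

key: position moved to (9,-8) AND the heading swung to S — translation plus rotation needed
begin: (3, -2) facing W
[1] after spin(left): (3, -2) facing S
[2] after arc(left, 3): (6, -5) facing E
[3] after arc(right, 3): (9, -8) facing S
all 729 alternatives checked — unique.

spin(left), arc(left, 3), arc(right, 3)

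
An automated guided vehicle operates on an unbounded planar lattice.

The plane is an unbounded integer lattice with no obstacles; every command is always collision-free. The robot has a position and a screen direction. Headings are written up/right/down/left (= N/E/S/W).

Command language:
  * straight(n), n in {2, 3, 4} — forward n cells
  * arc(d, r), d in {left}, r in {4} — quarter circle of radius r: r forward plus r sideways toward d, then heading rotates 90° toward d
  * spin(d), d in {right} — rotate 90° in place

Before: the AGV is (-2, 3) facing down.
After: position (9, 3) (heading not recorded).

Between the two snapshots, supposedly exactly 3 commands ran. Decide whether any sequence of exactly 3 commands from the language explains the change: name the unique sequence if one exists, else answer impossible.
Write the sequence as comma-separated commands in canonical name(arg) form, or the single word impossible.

arc(left, 4), straight(3), arc(left, 4)

t0: (-2, 3) facing down
1. arc(left, 4) → (2, -1) facing right
2. straight(3) → (5, -1) facing right
3. arc(left, 4) → (9, 3) facing up
all 125 alternatives checked — unique.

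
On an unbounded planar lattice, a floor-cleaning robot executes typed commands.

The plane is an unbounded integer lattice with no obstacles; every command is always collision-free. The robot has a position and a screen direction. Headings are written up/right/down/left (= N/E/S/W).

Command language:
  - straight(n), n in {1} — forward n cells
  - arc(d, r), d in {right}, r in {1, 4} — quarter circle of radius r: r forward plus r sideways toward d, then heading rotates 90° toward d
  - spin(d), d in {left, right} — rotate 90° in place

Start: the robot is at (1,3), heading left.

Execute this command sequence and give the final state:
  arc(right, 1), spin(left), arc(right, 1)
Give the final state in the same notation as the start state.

at (-1,5), heading up

begin: at (1,3), heading left
[1] after arc(right, 1): at (0,4), heading up
[2] after spin(left): at (0,4), heading left
[3] after arc(right, 1): at (-1,5), heading up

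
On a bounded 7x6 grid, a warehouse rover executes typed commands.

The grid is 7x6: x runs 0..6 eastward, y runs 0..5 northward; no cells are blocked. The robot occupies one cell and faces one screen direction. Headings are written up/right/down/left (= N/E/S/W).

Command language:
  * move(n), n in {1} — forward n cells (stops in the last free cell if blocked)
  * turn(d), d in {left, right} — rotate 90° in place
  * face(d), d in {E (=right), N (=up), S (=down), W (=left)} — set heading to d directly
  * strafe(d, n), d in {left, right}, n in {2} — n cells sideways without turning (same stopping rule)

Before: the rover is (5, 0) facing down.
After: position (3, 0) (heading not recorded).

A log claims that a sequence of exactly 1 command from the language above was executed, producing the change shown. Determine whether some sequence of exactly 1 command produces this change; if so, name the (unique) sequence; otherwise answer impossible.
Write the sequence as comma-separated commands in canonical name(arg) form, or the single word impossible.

strafe(right, 2)

begin: (5, 0) facing down
t=1 strafe(right, 2) ⇒ (3, 0) facing down
all 9 alternatives checked — unique.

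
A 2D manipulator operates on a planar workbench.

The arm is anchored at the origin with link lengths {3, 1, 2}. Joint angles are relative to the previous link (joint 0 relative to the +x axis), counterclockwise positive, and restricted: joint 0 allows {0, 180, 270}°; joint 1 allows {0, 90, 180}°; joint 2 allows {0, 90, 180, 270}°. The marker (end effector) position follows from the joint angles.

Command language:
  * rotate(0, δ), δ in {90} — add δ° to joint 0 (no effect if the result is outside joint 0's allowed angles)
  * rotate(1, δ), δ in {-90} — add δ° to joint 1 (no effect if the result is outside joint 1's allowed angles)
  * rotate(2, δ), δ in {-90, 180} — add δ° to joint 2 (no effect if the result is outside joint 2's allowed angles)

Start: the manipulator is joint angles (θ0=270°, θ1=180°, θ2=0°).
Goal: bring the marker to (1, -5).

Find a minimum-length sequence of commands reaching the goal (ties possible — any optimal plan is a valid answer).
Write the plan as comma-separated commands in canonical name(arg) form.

rotate(2, -90), rotate(1, -90)

t0: joint angles (θ0=270°, θ1=180°, θ2=0°)
1. rotate(2, -90) → joint angles (θ0=270°, θ1=180°, θ2=270°)
2. rotate(1, -90) → joint angles (θ0=270°, θ1=90°, θ2=270°)
nothing shorter than 2 reaches the goal.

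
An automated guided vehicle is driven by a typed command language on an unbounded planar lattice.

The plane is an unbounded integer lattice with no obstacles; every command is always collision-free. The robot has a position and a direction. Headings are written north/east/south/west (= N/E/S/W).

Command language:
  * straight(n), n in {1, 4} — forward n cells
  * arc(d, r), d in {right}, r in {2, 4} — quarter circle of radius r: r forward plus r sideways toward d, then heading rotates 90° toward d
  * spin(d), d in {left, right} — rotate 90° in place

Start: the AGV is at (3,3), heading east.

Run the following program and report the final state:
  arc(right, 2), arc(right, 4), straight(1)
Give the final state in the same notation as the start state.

at (0,-3), heading west

t0: at (3,3), heading east
[1] after arc(right, 2): at (5,1), heading south
[2] after arc(right, 4): at (1,-3), heading west
[3] after straight(1): at (0,-3), heading west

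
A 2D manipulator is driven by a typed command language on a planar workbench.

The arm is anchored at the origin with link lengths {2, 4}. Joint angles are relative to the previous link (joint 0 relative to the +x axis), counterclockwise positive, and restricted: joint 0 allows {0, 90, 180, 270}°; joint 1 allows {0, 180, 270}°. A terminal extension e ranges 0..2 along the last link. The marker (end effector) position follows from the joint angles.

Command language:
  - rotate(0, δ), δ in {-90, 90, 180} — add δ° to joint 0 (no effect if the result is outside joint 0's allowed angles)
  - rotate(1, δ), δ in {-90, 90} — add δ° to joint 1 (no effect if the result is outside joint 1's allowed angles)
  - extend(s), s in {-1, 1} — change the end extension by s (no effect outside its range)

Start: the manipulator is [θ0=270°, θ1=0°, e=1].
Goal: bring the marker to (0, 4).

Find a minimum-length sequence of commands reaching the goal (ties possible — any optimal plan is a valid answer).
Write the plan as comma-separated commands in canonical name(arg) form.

extend(1), rotate(1, -90), rotate(1, -90)

initial: [θ0=270°, θ1=0°, e=1]
t=1 extend(1) ⇒ [θ0=270°, θ1=0°, e=2]
t=2 rotate(1, -90) ⇒ [θ0=270°, θ1=270°, e=2]
t=3 rotate(1, -90) ⇒ [θ0=270°, θ1=180°, e=2]
no 2-step plan works, so 3 is optimal.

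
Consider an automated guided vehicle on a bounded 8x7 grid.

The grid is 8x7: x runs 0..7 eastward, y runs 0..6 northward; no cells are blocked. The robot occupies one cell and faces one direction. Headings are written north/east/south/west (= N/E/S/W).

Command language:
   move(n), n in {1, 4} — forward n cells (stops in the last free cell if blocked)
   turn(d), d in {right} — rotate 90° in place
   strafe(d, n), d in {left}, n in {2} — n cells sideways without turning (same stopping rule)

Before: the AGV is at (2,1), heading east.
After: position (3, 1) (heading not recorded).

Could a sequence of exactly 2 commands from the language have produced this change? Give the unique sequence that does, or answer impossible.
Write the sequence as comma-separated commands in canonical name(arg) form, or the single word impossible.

key: order matters: swapping move(1) and turn(right) lands elsewhere
start: at (2,1), heading east
1. move(1) → at (3,1), heading east
2. turn(right) → at (3,1), heading south
no rival 2-sequence matches.

move(1), turn(right)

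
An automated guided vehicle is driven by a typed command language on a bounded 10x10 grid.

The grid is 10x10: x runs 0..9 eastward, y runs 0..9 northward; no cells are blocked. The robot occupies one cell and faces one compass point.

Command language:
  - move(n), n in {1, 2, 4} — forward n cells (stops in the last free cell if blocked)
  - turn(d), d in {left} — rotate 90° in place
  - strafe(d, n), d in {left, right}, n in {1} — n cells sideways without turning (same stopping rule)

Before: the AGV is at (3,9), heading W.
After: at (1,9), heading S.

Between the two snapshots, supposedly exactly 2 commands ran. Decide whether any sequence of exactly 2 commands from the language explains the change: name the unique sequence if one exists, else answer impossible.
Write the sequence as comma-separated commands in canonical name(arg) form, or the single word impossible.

move(2), turn(left)

key: running turn(left) before move(2) would end elsewhere — order is forced
initial: at (3,9), heading W
t=1 move(2) ⇒ at (1,9), heading W
t=2 turn(left) ⇒ at (1,9), heading S
all 36 alternatives checked — unique.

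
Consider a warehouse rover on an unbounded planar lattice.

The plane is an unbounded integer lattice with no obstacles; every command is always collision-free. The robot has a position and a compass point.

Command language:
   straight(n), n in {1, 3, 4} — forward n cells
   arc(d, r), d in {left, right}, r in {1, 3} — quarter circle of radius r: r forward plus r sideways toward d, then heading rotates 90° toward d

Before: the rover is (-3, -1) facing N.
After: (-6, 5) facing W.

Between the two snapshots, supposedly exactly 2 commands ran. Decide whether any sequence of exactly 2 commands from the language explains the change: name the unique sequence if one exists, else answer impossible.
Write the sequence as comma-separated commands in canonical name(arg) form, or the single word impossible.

straight(3), arc(left, 3)

key: order matters: swapping straight(3) and arc(left, 3) lands elsewhere
t0: (-3, -1) facing N
1. straight(3) → (-3, 2) facing N
2. arc(left, 3) → (-6, 5) facing W
no rival 2-sequence matches.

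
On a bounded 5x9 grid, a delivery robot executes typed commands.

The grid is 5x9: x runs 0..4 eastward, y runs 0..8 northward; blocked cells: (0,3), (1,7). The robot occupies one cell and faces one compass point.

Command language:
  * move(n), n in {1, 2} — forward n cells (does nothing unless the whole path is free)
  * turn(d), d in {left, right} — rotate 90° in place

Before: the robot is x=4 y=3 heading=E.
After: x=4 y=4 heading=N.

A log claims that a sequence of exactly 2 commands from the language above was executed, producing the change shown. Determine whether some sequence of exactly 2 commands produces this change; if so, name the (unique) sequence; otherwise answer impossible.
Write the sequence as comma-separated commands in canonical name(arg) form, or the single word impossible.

turn(left), move(1)

key: order matters: swapping turn(left) and move(1) lands elsewhere
begin: x=4 y=3 heading=E
t=1 turn(left) ⇒ x=4 y=3 heading=N
t=2 move(1) ⇒ x=4 y=4 heading=N
all 16 alternatives checked — unique.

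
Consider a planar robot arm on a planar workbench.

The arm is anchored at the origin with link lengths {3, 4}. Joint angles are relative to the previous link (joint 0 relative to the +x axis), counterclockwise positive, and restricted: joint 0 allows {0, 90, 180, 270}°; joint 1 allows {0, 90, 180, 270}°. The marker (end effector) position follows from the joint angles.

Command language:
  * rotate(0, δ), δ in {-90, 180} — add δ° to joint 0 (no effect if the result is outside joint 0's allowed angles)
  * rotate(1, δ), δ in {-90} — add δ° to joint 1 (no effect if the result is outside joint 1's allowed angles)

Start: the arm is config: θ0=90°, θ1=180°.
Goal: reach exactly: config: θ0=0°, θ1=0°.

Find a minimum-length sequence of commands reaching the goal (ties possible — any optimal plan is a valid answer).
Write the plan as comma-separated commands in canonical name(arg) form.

rotate(1, -90), rotate(1, -90), rotate(0, -90)

initial: config: θ0=90°, θ1=180°
[1] after rotate(1, -90): config: θ0=90°, θ1=90°
[2] after rotate(1, -90): config: θ0=90°, θ1=0°
[3] after rotate(0, -90): config: θ0=0°, θ1=0°
no 2-step plan works, so 3 is optimal.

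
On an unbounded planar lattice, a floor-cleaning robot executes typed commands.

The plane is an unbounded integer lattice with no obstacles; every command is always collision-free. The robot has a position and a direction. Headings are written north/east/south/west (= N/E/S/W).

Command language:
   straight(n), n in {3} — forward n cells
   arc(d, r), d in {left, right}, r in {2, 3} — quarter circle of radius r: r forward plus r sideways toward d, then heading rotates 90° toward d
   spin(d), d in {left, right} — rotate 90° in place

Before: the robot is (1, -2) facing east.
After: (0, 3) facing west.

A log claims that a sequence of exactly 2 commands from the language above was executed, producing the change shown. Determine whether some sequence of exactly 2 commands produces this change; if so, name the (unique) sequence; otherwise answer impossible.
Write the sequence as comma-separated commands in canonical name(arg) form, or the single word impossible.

arc(left, 2), arc(left, 3)

key: position moved to (0,3) AND the heading swung to W — translation plus rotation needed
from: (1, -2) facing east
[1] after arc(left, 2): (3, 0) facing north
[2] after arc(left, 3): (0, 3) facing west
no rival 2-sequence matches.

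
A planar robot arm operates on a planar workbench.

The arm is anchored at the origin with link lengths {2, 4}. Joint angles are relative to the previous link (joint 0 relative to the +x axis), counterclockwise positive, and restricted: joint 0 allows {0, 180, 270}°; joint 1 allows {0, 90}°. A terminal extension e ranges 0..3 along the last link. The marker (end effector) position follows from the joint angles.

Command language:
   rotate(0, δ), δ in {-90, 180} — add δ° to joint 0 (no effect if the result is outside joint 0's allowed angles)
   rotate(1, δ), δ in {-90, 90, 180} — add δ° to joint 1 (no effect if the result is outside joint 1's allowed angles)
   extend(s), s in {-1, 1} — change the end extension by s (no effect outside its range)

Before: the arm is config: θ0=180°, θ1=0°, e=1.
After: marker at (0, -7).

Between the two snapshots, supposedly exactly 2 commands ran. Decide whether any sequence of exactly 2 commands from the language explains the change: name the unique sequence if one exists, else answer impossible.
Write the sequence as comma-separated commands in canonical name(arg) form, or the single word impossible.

rotate(0, 180), rotate(0, -90)

key: running rotate(0, -90) before rotate(0, 180) would end elsewhere — order is forced
from: config: θ0=180°, θ1=0°, e=1
[1] after rotate(0, 180): config: θ0=0°, θ1=0°, e=1
[2] after rotate(0, -90): config: θ0=270°, θ1=0°, e=1
uniquely the one of 49 2-step routes that fits.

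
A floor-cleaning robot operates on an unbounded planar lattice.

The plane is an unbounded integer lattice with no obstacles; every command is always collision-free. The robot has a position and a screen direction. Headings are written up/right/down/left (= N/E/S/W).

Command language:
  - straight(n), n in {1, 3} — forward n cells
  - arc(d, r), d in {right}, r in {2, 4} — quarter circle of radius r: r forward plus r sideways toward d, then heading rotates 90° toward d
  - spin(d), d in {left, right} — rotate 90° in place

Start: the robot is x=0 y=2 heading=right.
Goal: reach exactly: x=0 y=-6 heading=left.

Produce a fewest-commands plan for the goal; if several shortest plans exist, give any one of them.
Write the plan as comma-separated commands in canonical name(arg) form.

start: x=0 y=2 heading=right
1. arc(right, 4) → x=4 y=-2 heading=down
2. arc(right, 4) → x=0 y=-6 heading=left
shorter routes all fall short; 2 is best.

arc(right, 4), arc(right, 4)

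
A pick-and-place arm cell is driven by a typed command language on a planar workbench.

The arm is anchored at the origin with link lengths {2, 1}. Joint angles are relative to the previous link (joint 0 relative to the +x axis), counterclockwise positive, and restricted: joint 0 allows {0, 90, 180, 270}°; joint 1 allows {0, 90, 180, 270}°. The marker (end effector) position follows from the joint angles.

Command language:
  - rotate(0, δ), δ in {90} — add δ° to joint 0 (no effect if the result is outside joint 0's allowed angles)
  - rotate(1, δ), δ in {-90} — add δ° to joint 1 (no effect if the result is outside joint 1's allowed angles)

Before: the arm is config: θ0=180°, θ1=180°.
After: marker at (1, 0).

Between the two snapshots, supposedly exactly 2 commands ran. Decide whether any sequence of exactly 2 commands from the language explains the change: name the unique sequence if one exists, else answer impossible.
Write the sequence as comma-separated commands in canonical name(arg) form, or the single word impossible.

from: config: θ0=180°, θ1=180°
step 1 (rotate(0, 90)): config: θ0=270°, θ1=180°
step 2 (rotate(0, 90)): config: θ0=0°, θ1=180°
all 4 alternatives checked — unique.

rotate(0, 90), rotate(0, 90)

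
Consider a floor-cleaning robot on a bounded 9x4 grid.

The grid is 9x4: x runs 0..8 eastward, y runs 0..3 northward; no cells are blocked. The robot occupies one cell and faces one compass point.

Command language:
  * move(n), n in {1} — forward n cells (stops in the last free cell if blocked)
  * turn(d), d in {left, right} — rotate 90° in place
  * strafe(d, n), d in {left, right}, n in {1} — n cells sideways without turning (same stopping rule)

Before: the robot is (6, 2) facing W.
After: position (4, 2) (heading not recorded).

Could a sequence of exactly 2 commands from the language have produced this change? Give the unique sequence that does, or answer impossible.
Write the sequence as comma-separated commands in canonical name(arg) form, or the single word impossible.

start: (6, 2) facing W
[1] after move(1): (5, 2) facing W
[2] after move(1): (4, 2) facing W
no other 2-command option fits: unique.

move(1), move(1)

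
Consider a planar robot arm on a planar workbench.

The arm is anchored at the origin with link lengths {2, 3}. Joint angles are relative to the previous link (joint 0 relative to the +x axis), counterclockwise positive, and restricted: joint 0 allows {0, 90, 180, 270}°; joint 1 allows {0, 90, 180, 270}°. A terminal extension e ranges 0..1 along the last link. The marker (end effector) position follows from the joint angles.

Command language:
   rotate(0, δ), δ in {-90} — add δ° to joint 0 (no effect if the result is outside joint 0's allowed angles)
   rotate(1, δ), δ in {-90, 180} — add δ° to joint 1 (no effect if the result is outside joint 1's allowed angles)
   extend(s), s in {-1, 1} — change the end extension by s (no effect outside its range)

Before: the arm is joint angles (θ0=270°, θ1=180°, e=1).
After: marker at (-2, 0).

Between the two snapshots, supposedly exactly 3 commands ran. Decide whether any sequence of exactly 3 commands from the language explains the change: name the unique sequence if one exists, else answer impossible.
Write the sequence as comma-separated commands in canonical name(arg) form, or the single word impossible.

rotate(0, -90), rotate(0, -90), rotate(0, -90)

t0: joint angles (θ0=270°, θ1=180°, e=1)
1. rotate(0, -90) → joint angles (θ0=180°, θ1=180°, e=1)
2. rotate(0, -90) → joint angles (θ0=90°, θ1=180°, e=1)
3. rotate(0, -90) → joint angles (θ0=0°, θ1=180°, e=1)
no rival 3-sequence matches.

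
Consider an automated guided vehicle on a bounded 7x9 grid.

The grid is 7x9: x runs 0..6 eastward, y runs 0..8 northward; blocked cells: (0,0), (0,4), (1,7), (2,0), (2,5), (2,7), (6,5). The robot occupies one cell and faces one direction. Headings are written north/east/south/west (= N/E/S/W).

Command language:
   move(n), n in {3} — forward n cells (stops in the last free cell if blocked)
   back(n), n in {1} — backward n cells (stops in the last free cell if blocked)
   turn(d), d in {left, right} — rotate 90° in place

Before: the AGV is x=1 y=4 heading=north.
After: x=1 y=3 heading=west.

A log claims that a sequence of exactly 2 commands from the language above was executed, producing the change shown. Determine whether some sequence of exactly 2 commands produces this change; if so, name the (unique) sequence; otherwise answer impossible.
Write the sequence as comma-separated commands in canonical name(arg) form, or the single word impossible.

back(1), turn(left)

key: cell and facing (now W) both changed — the 2 commands mix motion and turning
begin: x=1 y=4 heading=north
[1] after back(1): x=1 y=3 heading=north
[2] after turn(left): x=1 y=3 heading=west
no other 2-command option fits: unique.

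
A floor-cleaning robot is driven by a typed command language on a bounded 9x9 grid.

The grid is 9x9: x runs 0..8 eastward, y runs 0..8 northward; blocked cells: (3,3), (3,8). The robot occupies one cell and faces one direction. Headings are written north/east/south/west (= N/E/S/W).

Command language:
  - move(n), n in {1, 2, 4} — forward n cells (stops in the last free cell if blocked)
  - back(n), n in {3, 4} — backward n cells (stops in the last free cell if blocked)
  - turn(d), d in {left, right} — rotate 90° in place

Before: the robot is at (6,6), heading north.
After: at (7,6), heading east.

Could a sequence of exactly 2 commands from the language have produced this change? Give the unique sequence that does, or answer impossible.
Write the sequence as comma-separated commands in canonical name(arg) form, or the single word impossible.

key: cell and facing (now E) both changed — the 2 commands mix motion and turning
begin: at (6,6), heading north
1. turn(right) → at (6,6), heading east
2. move(1) → at (7,6), heading east
no rival 2-sequence matches.

turn(right), move(1)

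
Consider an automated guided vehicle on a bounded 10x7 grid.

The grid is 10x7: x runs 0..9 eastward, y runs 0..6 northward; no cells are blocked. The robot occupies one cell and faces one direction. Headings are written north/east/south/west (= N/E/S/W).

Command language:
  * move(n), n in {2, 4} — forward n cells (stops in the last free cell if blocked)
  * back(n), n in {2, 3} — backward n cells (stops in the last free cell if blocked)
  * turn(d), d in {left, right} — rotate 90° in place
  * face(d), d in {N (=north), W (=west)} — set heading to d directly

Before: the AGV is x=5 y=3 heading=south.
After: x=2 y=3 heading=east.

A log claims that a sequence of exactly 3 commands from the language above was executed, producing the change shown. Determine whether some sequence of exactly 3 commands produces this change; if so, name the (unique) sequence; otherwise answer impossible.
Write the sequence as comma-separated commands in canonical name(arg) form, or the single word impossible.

face(N), turn(right), back(3)

key: running back(3) before face(N) would end elsewhere — order is forced
begin: x=5 y=3 heading=south
step 1 (face(N)): x=5 y=3 heading=north
step 2 (turn(right)): x=5 y=3 heading=east
step 3 (back(3)): x=2 y=3 heading=east
all 512 alternatives checked — unique.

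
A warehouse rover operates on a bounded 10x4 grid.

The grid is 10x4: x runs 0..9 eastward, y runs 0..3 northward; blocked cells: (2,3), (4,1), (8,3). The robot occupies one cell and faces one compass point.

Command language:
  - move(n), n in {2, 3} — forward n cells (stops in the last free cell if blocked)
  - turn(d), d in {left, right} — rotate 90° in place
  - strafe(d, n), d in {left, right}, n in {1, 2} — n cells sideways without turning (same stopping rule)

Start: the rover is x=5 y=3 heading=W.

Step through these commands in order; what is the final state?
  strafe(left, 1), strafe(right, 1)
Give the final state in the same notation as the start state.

x=5 y=3 heading=W

begin: x=5 y=3 heading=W
[1] after strafe(left, 1): x=5 y=2 heading=W
[2] after strafe(right, 1): x=5 y=3 heading=W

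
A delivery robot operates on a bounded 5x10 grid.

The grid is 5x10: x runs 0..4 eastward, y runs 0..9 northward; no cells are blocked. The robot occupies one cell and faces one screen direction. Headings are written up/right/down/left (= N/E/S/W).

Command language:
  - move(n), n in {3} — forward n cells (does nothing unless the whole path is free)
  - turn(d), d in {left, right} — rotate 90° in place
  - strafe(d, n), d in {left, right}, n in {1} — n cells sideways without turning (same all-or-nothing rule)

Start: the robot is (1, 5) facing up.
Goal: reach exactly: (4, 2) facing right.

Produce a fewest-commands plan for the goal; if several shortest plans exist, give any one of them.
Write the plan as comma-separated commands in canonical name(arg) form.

turn(left), turn(left), move(3), turn(left), move(3)

begin: (1, 5) facing up
step 1 (turn(left)): (1, 5) facing left
step 2 (turn(left)): (1, 5) facing down
step 3 (move(3)): (1, 2) facing down
step 4 (turn(left)): (1, 2) facing right
step 5 (move(3)): (4, 2) facing right
no 4-step plan works, so 5 is optimal.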